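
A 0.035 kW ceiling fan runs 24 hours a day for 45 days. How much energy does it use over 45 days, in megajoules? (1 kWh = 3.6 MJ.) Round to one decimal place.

136.1 MJ

Runtime = 24 h × 45 = 1080 h
Energy = 0.035 kW × 1080 h = 37.8 kWh
= 37.8 × 3.6 MJ = 136.1 MJ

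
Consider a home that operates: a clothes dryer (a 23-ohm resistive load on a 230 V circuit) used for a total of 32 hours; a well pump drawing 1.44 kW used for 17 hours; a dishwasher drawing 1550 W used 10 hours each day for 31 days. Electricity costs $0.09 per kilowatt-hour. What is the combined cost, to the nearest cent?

$52.07

clothes dryer: Power = V²/R = 230²/23 = 2300 W = 2.3 kW
clothes dryer: 2.3 kW × 32 h = 73.6 kWh
well pump: 1.44 kW × 17 h = 24.48 kWh
dishwasher: Runtime = 10 h/day × 31 days = 310 h
dishwasher: 1.55 kW × 310 h = 480.5 kWh
Total energy = 578.58 kWh
Cost = 578.58 × $0.09 = $52.07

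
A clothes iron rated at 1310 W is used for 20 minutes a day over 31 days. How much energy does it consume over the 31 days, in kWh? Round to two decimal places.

13.54 kWh

Runtime = 20 min × 31 = 620 min = 10.333333… h
Energy = 1.31 kW × 10.333333… h = 13.536666… kWh ≈ 13.54 kWh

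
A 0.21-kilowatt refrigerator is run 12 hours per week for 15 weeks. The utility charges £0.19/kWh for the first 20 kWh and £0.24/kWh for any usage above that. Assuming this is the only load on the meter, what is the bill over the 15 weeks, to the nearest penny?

Runtime = 12 h/week × 15 weeks = 180 h
Energy = 0.21 kW × 180 h = 37.8 kWh
Tier 1 (0–20 kWh): 20 × £0.19 = £3.8
Above 20 kWh: 17.8 × £0.24 = £4.272
Bill = £8.07

£8.07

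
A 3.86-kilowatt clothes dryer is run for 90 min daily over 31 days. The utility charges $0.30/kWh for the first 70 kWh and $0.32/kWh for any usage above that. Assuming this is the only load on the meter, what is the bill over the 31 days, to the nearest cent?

$56.04

Runtime = 90 min × 31 = 2790 min = 46.5 h
Energy = 3.86 kW × 46.5 h = 179.49 kWh
Tier 1 (0–70 kWh): 70 × $0.30 = $21
Above 70 kWh: 109.49 × $0.32 = $35.0368
Bill = $56.04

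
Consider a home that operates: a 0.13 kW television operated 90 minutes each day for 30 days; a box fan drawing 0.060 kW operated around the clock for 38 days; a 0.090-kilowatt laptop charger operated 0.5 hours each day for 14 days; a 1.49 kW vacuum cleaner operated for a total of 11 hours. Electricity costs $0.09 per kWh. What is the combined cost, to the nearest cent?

$6.98

television: Runtime = 90 min × 30 = 2700 min = 45 h
television: 0.13 kW × 45 h = 5.85 kWh
box fan: Runtime = 24 h × 38 = 912 h
box fan: 0.06 kW × 912 h = 54.72 kWh
laptop charger: Runtime = 0.5 h/day × 14 days = 7 h
laptop charger: 0.09 kW × 7 h = 0.63 kWh
vacuum cleaner: 1.49 kW × 11 h = 16.39 kWh
Total energy = 77.59 kWh
Cost = 77.59 × $0.09 = $6.98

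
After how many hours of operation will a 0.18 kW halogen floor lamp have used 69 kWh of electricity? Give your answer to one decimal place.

383.3 h

Hours = 69 kWh ÷ 0.18 kW = 383.3 h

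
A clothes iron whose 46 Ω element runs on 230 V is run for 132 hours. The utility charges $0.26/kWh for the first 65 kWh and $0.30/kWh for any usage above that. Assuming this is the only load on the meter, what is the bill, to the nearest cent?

Power = V²/R = 230²/46 = 1150 W = 1.15 kW
Energy = 1.15 kW × 132 h = 151.8 kWh
Tier 1 (0–65 kWh): 65 × $0.26 = $16.9
Above 65 kWh: 86.8 × $0.30 = $26.04
Bill = $42.94

$42.94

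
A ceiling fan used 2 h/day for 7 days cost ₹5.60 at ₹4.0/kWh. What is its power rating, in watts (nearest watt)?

100 W

Energy = ₹5.60 ÷ ₹4.0/kWh = 1.4 kWh
Runtime = 2 h/day × 7 days = 14 h
Power = 1.4 kWh ÷ 14 h = 0.1 kW = 100 W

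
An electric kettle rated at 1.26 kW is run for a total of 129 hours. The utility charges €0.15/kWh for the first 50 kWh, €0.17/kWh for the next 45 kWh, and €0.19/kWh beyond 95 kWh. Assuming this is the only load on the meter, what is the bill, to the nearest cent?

Energy = 1.26 kW × 129 h = 162.54 kWh
Tier 1 (0–50 kWh): 50 × €0.15 = €7.5
Tier 2 (50–95 kWh): 45 × €0.17 = €7.65
Above 95 kWh: 67.54 × €0.19 = €12.8326
Bill = €27.98

€27.98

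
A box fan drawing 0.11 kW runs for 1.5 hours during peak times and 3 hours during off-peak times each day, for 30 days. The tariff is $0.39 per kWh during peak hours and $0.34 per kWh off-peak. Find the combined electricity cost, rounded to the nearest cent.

$5.30

Peak energy = 0.11 kW × 1.5 h × 30 = 4.95 kWh
Off-peak energy = 0.11 kW × 3 h × 30 = 9.9 kWh
Cost = 4.95 × $0.39 + 9.9 × $0.34 = $1.9305 + $3.366 = $5.30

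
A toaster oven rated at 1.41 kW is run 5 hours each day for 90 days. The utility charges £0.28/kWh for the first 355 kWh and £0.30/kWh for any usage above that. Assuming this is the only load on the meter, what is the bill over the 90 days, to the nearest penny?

£183.25

Runtime = 5 h/day × 90 days = 450 h
Energy = 1.41 kW × 450 h = 634.5 kWh
Tier 1 (0–355 kWh): 355 × £0.28 = £99.4
Above 355 kWh: 279.5 × £0.30 = £83.85
Bill = £183.25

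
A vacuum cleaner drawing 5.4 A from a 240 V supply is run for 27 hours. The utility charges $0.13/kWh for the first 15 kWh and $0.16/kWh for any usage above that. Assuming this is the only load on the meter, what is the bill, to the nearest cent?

Power = 5.4 A × 240 V = 1296 W = 1.296 kW
Energy = 1.296 kW × 27 h = 34.992 kWh
Tier 1 (0–15 kWh): 15 × $0.13 = $1.95
Above 15 kWh: 19.992 × $0.16 = $3.19872
Bill = $5.15

$5.15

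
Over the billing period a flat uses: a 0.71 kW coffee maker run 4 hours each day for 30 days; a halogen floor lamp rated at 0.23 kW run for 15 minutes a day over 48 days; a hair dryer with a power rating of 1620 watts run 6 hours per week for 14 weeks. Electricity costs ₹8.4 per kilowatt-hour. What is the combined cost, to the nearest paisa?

₹1881.94

coffee maker: Runtime = 4 h/day × 30 days = 120 h
coffee maker: 0.71 kW × 120 h = 85.2 kWh
halogen floor lamp: Runtime = 15 min × 48 = 720 min = 12 h
halogen floor lamp: 0.23 kW × 12 h = 2.76 kWh
hair dryer: Runtime = 6 h/week × 14 weeks = 84 h
hair dryer: 1.62 kW × 84 h = 136.08 kWh
Total energy = 224.04 kWh
Cost = 224.04 × ₹8.4 = ₹1881.94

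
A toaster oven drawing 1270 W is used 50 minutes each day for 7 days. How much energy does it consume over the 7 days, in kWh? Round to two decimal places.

Runtime = 50 min × 7 = 350 min = 5.833333… h
Energy = 1.27 kW × 5.833333… h = 7.408333… kWh ≈ 7.41 kWh

7.41 kWh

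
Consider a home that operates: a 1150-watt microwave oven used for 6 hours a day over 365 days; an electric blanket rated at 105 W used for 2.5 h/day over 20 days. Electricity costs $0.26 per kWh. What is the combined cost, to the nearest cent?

$656.18

microwave oven: Runtime = 6 h/day × 365 days = 2190 h
microwave oven: 1.15 kW × 2190 h = 2518.5 kWh
electric blanket: Runtime = 2.5 h/day × 20 days = 50 h
electric blanket: 0.105 kW × 50 h = 5.25 kWh
Total energy = 2523.75 kWh
Cost = 2523.75 × $0.26 = $656.18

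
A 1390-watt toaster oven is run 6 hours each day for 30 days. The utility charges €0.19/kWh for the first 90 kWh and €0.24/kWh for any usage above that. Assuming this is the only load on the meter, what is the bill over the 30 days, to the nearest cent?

Runtime = 6 h/day × 30 days = 180 h
Energy = 1.39 kW × 180 h = 250.2 kWh
Tier 1 (0–90 kWh): 90 × €0.19 = €17.1
Above 90 kWh: 160.2 × €0.24 = €38.448
Bill = €55.55

€55.55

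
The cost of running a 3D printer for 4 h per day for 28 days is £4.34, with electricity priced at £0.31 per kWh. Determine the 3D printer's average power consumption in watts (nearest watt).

125 W

Energy = £4.34 ÷ £0.31/kWh = 14 kWh
Runtime = 4 h/day × 28 days = 112 h
Power = 14 kWh ÷ 112 h = 0.125 kW = 125 W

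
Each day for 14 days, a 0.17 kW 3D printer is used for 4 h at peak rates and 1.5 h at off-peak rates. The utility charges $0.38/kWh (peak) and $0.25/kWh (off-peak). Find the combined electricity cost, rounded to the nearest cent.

Peak energy = 0.17 kW × 4 h × 14 = 9.52 kWh
Off-peak energy = 0.17 kW × 1.5 h × 14 = 3.57 kWh
Cost = 9.52 × $0.38 + 3.57 × $0.25 = $3.6176 + $0.8925 = $4.51

$4.51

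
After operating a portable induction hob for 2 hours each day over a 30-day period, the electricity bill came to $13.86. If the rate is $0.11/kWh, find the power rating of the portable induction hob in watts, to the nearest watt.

2100 W

Energy = $13.86 ÷ $0.11/kWh = 126 kWh
Runtime = 2 h/day × 30 days = 60 h
Power = 126 kWh ÷ 60 h = 2.1 kW = 2100 W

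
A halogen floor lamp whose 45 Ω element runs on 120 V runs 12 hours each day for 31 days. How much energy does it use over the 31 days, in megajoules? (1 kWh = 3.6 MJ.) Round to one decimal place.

428.5 MJ

Power = V²/R = 120²/45 = 320 W = 0.32 kW
Runtime = 12 h/day × 31 days = 372 h
Energy = 0.32 kW × 372 h = 119.04 kWh
= 119.04 × 3.6 MJ = 428.5 MJ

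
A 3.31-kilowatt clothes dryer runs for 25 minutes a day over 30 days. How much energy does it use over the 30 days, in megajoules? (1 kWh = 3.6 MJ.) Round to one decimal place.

149.0 MJ

Runtime = 25 min × 30 = 750 min = 12.5 h
Energy = 3.31 kW × 12.5 h = 41.375 kWh
= 41.375 × 3.6 MJ = 149.0 MJ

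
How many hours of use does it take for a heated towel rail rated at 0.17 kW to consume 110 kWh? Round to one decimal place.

Hours = 110 kWh ÷ 0.17 kW = 647.1 h

647.1 h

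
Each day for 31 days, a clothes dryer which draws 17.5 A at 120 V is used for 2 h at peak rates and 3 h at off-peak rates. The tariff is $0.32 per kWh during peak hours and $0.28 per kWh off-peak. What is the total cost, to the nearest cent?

$96.35

Power = 17.5 A × 120 V = 2100 W = 2.1 kW
Peak energy = 2.1 kW × 2 h × 31 = 130.2 kWh
Off-peak energy = 2.1 kW × 3 h × 31 = 195.3 kWh
Cost = 130.2 × $0.32 + 195.3 × $0.28 = $41.664 + $54.684 = $96.35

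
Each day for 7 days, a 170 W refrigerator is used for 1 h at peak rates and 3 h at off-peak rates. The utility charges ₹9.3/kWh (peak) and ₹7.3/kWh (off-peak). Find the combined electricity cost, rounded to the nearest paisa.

₹37.13

Peak energy = 0.17 kW × 1 h × 7 = 1.19 kWh
Off-peak energy = 0.17 kW × 3 h × 7 = 3.57 kWh
Cost = 1.19 × ₹9.3 + 3.57 × ₹7.3 = ₹11.067 + ₹26.061 = ₹37.13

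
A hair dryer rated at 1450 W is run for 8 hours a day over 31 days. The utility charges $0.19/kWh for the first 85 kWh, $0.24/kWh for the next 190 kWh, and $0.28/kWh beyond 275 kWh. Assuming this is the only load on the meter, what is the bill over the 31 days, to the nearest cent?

Runtime = 8 h/day × 31 days = 248 h
Energy = 1.45 kW × 248 h = 359.6 kWh
Tier 1 (0–85 kWh): 85 × $0.19 = $16.15
Tier 2 (85–275 kWh): 190 × $0.24 = $45.6
Above 275 kWh: 84.6 × $0.28 = $23.688
Bill = $85.44

$85.44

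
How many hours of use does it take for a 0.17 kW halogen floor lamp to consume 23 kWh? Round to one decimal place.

135.3 h

Hours = 23 kWh ÷ 0.17 kW = 135.3 h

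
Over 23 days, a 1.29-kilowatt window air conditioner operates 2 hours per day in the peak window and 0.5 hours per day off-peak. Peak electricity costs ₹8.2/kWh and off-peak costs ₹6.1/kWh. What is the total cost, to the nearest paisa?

₹577.08

Peak energy = 1.29 kW × 2 h × 23 = 59.34 kWh
Off-peak energy = 1.29 kW × 0.5 h × 23 = 14.835 kWh
Cost = 59.34 × ₹8.2 + 14.835 × ₹6.1 = ₹486.588 + ₹90.4935 = ₹577.08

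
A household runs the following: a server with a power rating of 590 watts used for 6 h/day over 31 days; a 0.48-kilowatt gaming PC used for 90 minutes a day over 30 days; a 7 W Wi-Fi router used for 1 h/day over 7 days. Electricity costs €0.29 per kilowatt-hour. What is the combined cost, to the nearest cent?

€38.10

server: Runtime = 6 h/day × 31 days = 186 h
server: 0.59 kW × 186 h = 109.74 kWh
gaming PC: Runtime = 90 min × 30 = 2700 min = 45 h
gaming PC: 0.48 kW × 45 h = 21.6 kWh
Wi-Fi router: Runtime = 1 h/day × 7 days = 7 h
Wi-Fi router: 0.007 kW × 7 h = 0.049 kWh
Total energy = 131.389 kWh
Cost = 131.389 × €0.29 = €38.10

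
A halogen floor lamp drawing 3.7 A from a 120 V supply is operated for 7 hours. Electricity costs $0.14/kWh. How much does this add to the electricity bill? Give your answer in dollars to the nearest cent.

Power = 3.7 A × 120 V = 444 W = 0.444 kW
Energy = 0.444 kW × 7 h = 3.108 kWh
Cost = 3.108 kWh × $0.14/kWh = $0.44

$0.44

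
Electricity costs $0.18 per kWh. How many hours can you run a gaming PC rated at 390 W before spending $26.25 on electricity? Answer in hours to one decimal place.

Energy available = $26.25 ÷ $0.18/kWh = 145.8333 kWh
Hours = 145.8333 kWh ÷ 0.39 kW = 373.9 h

373.9 h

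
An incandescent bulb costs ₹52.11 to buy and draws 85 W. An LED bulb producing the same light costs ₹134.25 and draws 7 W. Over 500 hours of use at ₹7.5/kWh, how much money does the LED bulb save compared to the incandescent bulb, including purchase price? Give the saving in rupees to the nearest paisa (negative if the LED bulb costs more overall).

₹210.36

incandescent bulb: ₹52.11 + (85/1000) kW × 500 h × ₹7.5 = ₹52.11 + ₹318.75 = ₹370.86
LED bulb: ₹134.25 + (7/1000) kW × 500 h × ₹7.5 = ₹134.25 + ₹26.25 = ₹160.5
Saving = ₹370.86 − ₹160.5 = ₹210.36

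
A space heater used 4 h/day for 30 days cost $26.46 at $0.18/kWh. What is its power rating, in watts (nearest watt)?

1225 W

Energy = $26.46 ÷ $0.18/kWh = 147 kWh
Runtime = 4 h/day × 30 days = 120 h
Power = 147 kWh ÷ 120 h = 1.225 kW = 1225 W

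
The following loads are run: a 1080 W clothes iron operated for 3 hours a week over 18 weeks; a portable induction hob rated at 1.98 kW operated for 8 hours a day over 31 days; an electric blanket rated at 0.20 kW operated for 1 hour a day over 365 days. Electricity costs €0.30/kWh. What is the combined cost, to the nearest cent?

€186.71

clothes iron: Runtime = 3 h/week × 18 weeks = 54 h
clothes iron: 1.08 kW × 54 h = 58.32 kWh
portable induction hob: Runtime = 8 h/day × 31 days = 248 h
portable induction hob: 1.98 kW × 248 h = 491.04 kWh
electric blanket: Runtime = 1 h/day × 365 days = 365 h
electric blanket: 0.2 kW × 365 h = 73 kWh
Total energy = 622.36 kWh
Cost = 622.36 × €0.30 = €186.71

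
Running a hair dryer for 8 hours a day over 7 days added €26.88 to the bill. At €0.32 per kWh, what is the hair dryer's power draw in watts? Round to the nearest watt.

Energy = €26.88 ÷ €0.32/kWh = 84 kWh
Runtime = 8 h/day × 7 days = 56 h
Power = 84 kWh ÷ 56 h = 1.5 kW = 1500 W

1500 W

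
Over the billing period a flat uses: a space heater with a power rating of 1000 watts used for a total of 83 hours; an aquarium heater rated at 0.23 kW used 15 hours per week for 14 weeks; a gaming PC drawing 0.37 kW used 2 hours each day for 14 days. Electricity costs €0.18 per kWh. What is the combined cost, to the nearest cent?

€25.50

space heater: 1 kW × 83 h = 83 kWh
aquarium heater: Runtime = 15 h/week × 14 weeks = 210 h
aquarium heater: 0.23 kW × 210 h = 48.3 kWh
gaming PC: Runtime = 2 h/day × 14 days = 28 h
gaming PC: 0.37 kW × 28 h = 10.36 kWh
Total energy = 141.66 kWh
Cost = 141.66 × €0.18 = €25.50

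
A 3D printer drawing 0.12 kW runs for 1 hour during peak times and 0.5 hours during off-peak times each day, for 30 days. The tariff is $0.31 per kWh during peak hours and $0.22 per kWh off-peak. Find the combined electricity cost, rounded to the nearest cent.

$1.51

Peak energy = 0.12 kW × 1 h × 30 = 3.6 kWh
Off-peak energy = 0.12 kW × 0.5 h × 30 = 1.8 kWh
Cost = 3.6 × $0.31 + 1.8 × $0.22 = $1.116 + $0.396 = $1.51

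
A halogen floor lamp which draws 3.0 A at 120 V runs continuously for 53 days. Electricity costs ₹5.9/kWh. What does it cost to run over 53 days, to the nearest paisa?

Power = 3.0 A × 120 V = 360 W = 0.36 kW
Runtime = 24 h × 53 = 1272 h
Energy = 0.36 kW × 1272 h = 457.92 kWh
Cost = 457.92 kWh × ₹5.9/kWh = ₹2701.73

₹2701.73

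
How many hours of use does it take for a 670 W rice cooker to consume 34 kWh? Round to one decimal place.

Hours = 34 kWh ÷ 0.67 kW = 50.7 h

50.7 h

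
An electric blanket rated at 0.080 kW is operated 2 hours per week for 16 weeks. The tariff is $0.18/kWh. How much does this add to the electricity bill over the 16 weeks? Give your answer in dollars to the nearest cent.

Runtime = 2 h/week × 16 weeks = 32 h
Energy = 0.08 kW × 32 h = 2.56 kWh
Cost = 2.56 kWh × $0.18/kWh = $0.46

$0.46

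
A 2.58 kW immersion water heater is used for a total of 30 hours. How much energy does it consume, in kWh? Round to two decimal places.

Energy = 2.58 kW × 30 h = 77.4 kWh

77.40 kWh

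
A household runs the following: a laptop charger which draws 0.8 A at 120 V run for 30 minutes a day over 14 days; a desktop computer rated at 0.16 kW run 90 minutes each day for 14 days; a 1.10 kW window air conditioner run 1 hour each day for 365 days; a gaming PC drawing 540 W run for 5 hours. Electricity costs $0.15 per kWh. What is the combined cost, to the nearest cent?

laptop charger: Power = 0.8 A × 120 V = 96 W = 0.096 kW
laptop charger: Runtime = 30 min × 14 = 420 min = 7 h
laptop charger: 0.096 kW × 7 h = 0.672 kWh
desktop computer: Runtime = 90 min × 14 = 1260 min = 21 h
desktop computer: 0.16 kW × 21 h = 3.36 kWh
window air conditioner: Runtime = 1 h/day × 365 days = 365 h
window air conditioner: 1.1 kW × 365 h = 401.5 kWh
gaming PC: 0.54 kW × 5 h = 2.7 kWh
Total energy = 408.232 kWh
Cost = 408.232 × $0.15 = $61.23

$61.23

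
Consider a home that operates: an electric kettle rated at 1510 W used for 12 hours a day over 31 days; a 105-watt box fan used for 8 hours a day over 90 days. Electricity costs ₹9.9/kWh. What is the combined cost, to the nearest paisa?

₹6309.47

electric kettle: Runtime = 12 h/day × 31 days = 372 h
electric kettle: 1.51 kW × 372 h = 561.72 kWh
box fan: Runtime = 8 h/day × 90 days = 720 h
box fan: 0.105 kW × 720 h = 75.6 kWh
Total energy = 637.32 kWh
Cost = 637.32 × ₹9.9 = ₹6309.47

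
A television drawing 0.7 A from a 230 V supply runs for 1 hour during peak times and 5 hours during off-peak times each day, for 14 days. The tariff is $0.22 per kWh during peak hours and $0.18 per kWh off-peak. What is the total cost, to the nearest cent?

Power = 0.7 A × 230 V = 161 W = 0.161 kW
Peak energy = 0.161 kW × 1 h × 14 = 2.254 kWh
Off-peak energy = 0.161 kW × 5 h × 14 = 11.27 kWh
Cost = 2.254 × $0.22 + 11.27 × $0.18 = $0.49588 + $2.0286 = $2.52

$2.52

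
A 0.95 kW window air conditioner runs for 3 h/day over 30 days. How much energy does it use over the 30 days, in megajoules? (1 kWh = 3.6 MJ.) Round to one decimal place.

Runtime = 3 h/day × 30 days = 90 h
Energy = 0.95 kW × 90 h = 85.5 kWh
= 85.5 × 3.6 MJ = 307.8 MJ

307.8 MJ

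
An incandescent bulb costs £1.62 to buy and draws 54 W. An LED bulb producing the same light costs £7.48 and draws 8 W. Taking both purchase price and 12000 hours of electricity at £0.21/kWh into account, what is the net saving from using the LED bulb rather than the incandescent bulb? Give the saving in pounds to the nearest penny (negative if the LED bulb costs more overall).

£110.06

incandescent bulb: £1.62 + (54/1000) kW × 12000 h × £0.21 = £1.62 + £136.08 = £137.7
LED bulb: £7.48 + (8/1000) kW × 12000 h × £0.21 = £7.48 + £20.16 = £27.64
Saving = £137.7 − £27.64 = £110.06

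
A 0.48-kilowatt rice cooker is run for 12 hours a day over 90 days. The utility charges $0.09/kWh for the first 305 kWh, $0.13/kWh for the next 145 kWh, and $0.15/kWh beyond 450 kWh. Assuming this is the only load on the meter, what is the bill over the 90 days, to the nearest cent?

$56.56

Runtime = 12 h/day × 90 days = 1080 h
Energy = 0.48 kW × 1080 h = 518.4 kWh
Tier 1 (0–305 kWh): 305 × $0.09 = $27.45
Tier 2 (305–450 kWh): 145 × $0.13 = $18.85
Above 450 kWh: 68.4 × $0.15 = $10.26
Bill = $56.56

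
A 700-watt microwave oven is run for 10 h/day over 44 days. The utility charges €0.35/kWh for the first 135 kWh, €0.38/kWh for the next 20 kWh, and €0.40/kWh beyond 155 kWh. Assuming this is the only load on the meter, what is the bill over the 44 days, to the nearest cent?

€116.05

Runtime = 10 h/day × 44 days = 440 h
Energy = 0.7 kW × 440 h = 308 kWh
Tier 1 (0–135 kWh): 135 × €0.35 = €47.25
Tier 2 (135–155 kWh): 20 × €0.38 = €7.6
Above 155 kWh: 153 × €0.40 = €61.2
Bill = €116.05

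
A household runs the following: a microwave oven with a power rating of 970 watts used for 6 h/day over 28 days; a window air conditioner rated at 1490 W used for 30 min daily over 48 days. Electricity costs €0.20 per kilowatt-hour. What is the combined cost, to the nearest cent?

microwave oven: Runtime = 6 h/day × 28 days = 168 h
microwave oven: 0.97 kW × 168 h = 162.96 kWh
window air conditioner: Runtime = 30 min × 48 = 1440 min = 24 h
window air conditioner: 1.49 kW × 24 h = 35.76 kWh
Total energy = 198.72 kWh
Cost = 198.72 × €0.20 = €39.74

€39.74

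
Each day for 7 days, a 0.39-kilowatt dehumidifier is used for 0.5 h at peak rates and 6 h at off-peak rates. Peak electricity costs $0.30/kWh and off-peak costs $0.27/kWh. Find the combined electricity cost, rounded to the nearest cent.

$4.83

Peak energy = 0.39 kW × 0.5 h × 7 = 1.365 kWh
Off-peak energy = 0.39 kW × 6 h × 7 = 16.38 kWh
Cost = 1.365 × $0.30 + 16.38 × $0.27 = $0.4095 + $4.4226 = $4.83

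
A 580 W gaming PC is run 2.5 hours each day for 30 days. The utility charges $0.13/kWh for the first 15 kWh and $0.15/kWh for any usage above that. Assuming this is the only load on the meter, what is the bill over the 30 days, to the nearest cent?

Runtime = 2.5 h/day × 30 days = 75 h
Energy = 0.58 kW × 75 h = 43.5 kWh
Tier 1 (0–15 kWh): 15 × $0.13 = $1.95
Above 15 kWh: 28.5 × $0.15 = $4.275
Bill = $6.23

$6.23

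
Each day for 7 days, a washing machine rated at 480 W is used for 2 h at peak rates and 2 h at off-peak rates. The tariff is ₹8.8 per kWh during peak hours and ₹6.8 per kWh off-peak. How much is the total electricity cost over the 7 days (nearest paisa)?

Peak energy = 0.48 kW × 2 h × 7 = 6.72 kWh
Off-peak energy = 0.48 kW × 2 h × 7 = 6.72 kWh
Cost = 6.72 × ₹8.8 + 6.72 × ₹6.8 = ₹59.136 + ₹45.696 = ₹104.83

₹104.83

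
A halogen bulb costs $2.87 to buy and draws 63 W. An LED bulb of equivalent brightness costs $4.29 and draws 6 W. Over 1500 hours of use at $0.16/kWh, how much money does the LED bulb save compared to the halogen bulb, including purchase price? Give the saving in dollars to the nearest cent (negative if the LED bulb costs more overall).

$12.26

halogen bulb: $2.87 + (63/1000) kW × 1500 h × $0.16 = $2.87 + $15.12 = $17.99
LED bulb: $4.29 + (6/1000) kW × 1500 h × $0.16 = $4.29 + $1.44 = $5.73
Saving = $17.99 − $5.73 = $12.26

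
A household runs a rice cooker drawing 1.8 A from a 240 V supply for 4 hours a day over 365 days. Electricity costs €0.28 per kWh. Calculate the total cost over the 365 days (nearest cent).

Power = 1.8 A × 240 V = 432 W = 0.432 kW
Runtime = 4 h/day × 365 days = 1460 h
Energy = 0.432 kW × 1460 h = 630.72 kWh
Cost = 630.72 kWh × €0.28/kWh = €176.60

€176.60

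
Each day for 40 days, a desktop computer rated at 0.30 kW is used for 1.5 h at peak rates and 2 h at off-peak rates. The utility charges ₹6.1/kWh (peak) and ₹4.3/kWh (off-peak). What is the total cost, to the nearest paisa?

₹213.00

Peak energy = 0.3 kW × 1.5 h × 40 = 18 kWh
Off-peak energy = 0.3 kW × 2 h × 40 = 24 kWh
Cost = 18 × ₹6.1 + 24 × ₹4.3 = ₹109.8 + ₹103.2 = ₹213.00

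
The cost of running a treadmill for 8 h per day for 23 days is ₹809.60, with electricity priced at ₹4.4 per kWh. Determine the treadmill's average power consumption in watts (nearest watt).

Energy = ₹809.60 ÷ ₹4.4/kWh = 184 kWh
Runtime = 8 h/day × 23 days = 184 h
Power = 184 kWh ÷ 184 h = 1 kW = 1000 W

1000 W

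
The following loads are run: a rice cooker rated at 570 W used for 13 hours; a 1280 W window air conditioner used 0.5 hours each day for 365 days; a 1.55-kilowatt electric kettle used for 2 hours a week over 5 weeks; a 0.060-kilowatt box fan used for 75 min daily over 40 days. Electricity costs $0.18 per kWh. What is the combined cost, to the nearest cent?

$46.71

rice cooker: 0.57 kW × 13 h = 7.41 kWh
window air conditioner: Runtime = 0.5 h/day × 365 days = 182.5 h
window air conditioner: 1.28 kW × 182.5 h = 233.6 kWh
electric kettle: Runtime = 2 h/week × 5 weeks = 10 h
electric kettle: 1.55 kW × 10 h = 15.5 kWh
box fan: Runtime = 75 min × 40 = 3000 min = 50 h
box fan: 0.06 kW × 50 h = 3 kWh
Total energy = 259.51 kWh
Cost = 259.51 × $0.18 = $46.71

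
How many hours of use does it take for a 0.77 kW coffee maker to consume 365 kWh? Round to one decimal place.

Hours = 365 kWh ÷ 0.77 kW = 474.0 h

474.0 h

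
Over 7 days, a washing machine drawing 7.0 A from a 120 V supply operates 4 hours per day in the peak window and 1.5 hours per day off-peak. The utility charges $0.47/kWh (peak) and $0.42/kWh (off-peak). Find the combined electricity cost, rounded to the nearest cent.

$14.76

Power = 7.0 A × 120 V = 840 W = 0.84 kW
Peak energy = 0.84 kW × 4 h × 7 = 23.52 kWh
Off-peak energy = 0.84 kW × 1.5 h × 7 = 8.82 kWh
Cost = 23.52 × $0.47 + 8.82 × $0.42 = $11.0544 + $3.7044 = $14.76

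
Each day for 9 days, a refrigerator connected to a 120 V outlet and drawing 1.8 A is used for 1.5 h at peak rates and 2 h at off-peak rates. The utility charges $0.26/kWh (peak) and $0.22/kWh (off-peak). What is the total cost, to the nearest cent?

$1.61

Power = 1.8 A × 120 V = 216 W = 0.216 kW
Peak energy = 0.216 kW × 1.5 h × 9 = 2.916 kWh
Off-peak energy = 0.216 kW × 2 h × 9 = 3.888 kWh
Cost = 2.916 × $0.26 + 3.888 × $0.22 = $0.75816 + $0.85536 = $1.61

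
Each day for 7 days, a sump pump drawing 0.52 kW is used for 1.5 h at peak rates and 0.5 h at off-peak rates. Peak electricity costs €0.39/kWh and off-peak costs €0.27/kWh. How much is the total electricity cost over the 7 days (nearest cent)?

€2.62

Peak energy = 0.52 kW × 1.5 h × 7 = 5.46 kWh
Off-peak energy = 0.52 kW × 0.5 h × 7 = 1.82 kWh
Cost = 5.46 × €0.39 + 1.82 × €0.27 = €2.1294 + €0.4914 = €2.62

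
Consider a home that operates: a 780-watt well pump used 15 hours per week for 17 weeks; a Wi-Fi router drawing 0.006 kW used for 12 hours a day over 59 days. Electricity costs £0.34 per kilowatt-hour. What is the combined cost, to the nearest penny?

£69.07

well pump: Runtime = 15 h/week × 17 weeks = 255 h
well pump: 0.78 kW × 255 h = 198.9 kWh
Wi-Fi router: Runtime = 12 h/day × 59 days = 708 h
Wi-Fi router: 0.006 kW × 708 h = 4.248 kWh
Total energy = 203.148 kWh
Cost = 203.148 × £0.34 = £69.07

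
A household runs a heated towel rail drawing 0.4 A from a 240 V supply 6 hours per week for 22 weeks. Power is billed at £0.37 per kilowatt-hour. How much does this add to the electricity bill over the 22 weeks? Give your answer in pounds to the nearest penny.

Power = 0.4 A × 240 V = 96 W = 0.096 kW
Runtime = 6 h/week × 22 weeks = 132 h
Energy = 0.096 kW × 132 h = 12.672 kWh
Cost = 12.672 kWh × £0.37/kWh = £4.69

£4.69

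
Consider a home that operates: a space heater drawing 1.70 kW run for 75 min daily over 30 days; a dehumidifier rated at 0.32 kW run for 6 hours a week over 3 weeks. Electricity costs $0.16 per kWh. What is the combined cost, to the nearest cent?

space heater: Runtime = 75 min × 30 = 2250 min = 37.5 h
space heater: 1.7 kW × 37.5 h = 63.75 kWh
dehumidifier: Runtime = 6 h/week × 3 weeks = 18 h
dehumidifier: 0.32 kW × 18 h = 5.76 kWh
Total energy = 69.51 kWh
Cost = 69.51 × $0.16 = $11.12

$11.12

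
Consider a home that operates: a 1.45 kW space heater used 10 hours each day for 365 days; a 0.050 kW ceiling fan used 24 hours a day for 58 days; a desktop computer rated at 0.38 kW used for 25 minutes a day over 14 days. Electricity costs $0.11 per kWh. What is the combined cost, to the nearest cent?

space heater: Runtime = 10 h/day × 365 days = 3650 h
space heater: 1.45 kW × 3650 h = 5292.5 kWh
ceiling fan: Runtime = 24 h × 58 = 1392 h
ceiling fan: 0.05 kW × 1392 h = 69.6 kWh
desktop computer: Runtime = 25 min × 14 = 350 min = 5.833333… h
desktop computer: 0.38 kW × 5.833333… h = 2.216666… kWh
Total energy = 5364.316666… kWh
Cost = 5364.316666… × $0.11 = $590.07

$590.07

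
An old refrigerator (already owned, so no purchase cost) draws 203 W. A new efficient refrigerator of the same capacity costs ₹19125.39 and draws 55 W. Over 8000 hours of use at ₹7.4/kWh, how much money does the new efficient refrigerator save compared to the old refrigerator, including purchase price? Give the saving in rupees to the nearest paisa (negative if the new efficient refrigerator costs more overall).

old refrigerator: ₹0.00 + (203/1000) kW × 8000 h × ₹7.4 = ₹0.00 + ₹12017.6 = ₹12017.6
new efficient refrigerator: ₹19125.39 + (55/1000) kW × 8000 h × ₹7.4 = ₹19125.39 + ₹3256 = ₹22381.39
Saving = ₹12017.6 − ₹22381.39 = −₹10363.79

-₹10363.79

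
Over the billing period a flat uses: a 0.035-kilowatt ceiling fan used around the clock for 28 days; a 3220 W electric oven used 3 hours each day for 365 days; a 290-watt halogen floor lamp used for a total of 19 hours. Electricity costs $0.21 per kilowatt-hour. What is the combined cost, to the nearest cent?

ceiling fan: Runtime = 24 h × 28 = 672 h
ceiling fan: 0.035 kW × 672 h = 23.52 kWh
electric oven: Runtime = 3 h/day × 365 days = 1095 h
electric oven: 3.22 kW × 1095 h = 3525.9 kWh
halogen floor lamp: 0.29 kW × 19 h = 5.51 kWh
Total energy = 3554.93 kWh
Cost = 3554.93 × $0.21 = $746.54

$746.54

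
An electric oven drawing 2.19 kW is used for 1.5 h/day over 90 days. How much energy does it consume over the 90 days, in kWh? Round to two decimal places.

Runtime = 1.5 h/day × 90 days = 135 h
Energy = 2.19 kW × 135 h = 295.65 kWh

295.65 kWh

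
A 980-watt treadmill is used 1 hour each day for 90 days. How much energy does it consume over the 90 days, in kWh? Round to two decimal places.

Runtime = 1 h/day × 90 days = 90 h
Energy = 0.98 kW × 90 h = 88.2 kWh

88.20 kWh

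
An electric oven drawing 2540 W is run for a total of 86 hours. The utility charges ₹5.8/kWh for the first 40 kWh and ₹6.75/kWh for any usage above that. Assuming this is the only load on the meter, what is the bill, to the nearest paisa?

Energy = 2.54 kW × 86 h = 218.44 kWh
Tier 1 (0–40 kWh): 40 × ₹5.8 = ₹232
Above 40 kWh: 178.44 × ₹6.75 = ₹1204.47
Bill = ₹1436.47

₹1436.47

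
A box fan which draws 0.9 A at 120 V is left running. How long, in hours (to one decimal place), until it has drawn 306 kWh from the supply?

2833.3 h

Power = 0.9 A × 120 V = 108 W = 0.108 kW
Hours = 306 kWh ÷ 0.108 kW = 2833.3 h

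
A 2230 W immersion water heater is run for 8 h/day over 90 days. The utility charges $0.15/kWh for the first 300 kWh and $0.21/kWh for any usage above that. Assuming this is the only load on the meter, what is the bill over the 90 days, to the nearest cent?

$319.18

Runtime = 8 h/day × 90 days = 720 h
Energy = 2.23 kW × 720 h = 1605.6 kWh
Tier 1 (0–300 kWh): 300 × $0.15 = $45
Above 300 kWh: 1305.6 × $0.21 = $274.176
Bill = $319.18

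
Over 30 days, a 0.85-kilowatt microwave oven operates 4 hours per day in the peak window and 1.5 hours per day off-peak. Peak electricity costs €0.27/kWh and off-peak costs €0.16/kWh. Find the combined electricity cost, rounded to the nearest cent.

Peak energy = 0.85 kW × 4 h × 30 = 102 kWh
Off-peak energy = 0.85 kW × 1.5 h × 30 = 38.25 kWh
Cost = 102 × €0.27 + 38.25 × €0.16 = €27.54 + €6.12 = €33.66

€33.66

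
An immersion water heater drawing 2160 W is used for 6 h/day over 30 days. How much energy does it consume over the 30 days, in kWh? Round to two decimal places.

388.80 kWh

Runtime = 6 h/day × 30 days = 180 h
Energy = 2.16 kW × 180 h = 388.8 kWh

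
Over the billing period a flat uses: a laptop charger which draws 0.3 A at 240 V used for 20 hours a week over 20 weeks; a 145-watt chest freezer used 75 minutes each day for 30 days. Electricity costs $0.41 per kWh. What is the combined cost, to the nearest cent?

laptop charger: Power = 0.3 A × 240 V = 72 W = 0.072 kW
laptop charger: Runtime = 20 h/week × 20 weeks = 400 h
laptop charger: 0.072 kW × 400 h = 28.8 kWh
chest freezer: Runtime = 75 min × 30 = 2250 min = 37.5 h
chest freezer: 0.145 kW × 37.5 h = 5.4375 kWh
Total energy = 34.2375 kWh
Cost = 34.2375 × $0.41 = $14.04

$14.04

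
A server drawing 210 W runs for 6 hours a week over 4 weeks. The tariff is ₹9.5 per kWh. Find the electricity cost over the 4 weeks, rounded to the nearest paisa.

₹47.88

Runtime = 6 h/week × 4 weeks = 24 h
Energy = 0.21 kW × 24 h = 5.04 kWh
Cost = 5.04 kWh × ₹9.5/kWh = ₹47.88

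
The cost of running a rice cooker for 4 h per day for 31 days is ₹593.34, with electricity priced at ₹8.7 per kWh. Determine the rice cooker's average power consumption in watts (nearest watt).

Energy = ₹593.34 ÷ ₹8.7/kWh = 68.2 kWh
Runtime = 4 h/day × 31 days = 124 h
Power = 68.2 kWh ÷ 124 h = 0.55 kW = 550 W

550 W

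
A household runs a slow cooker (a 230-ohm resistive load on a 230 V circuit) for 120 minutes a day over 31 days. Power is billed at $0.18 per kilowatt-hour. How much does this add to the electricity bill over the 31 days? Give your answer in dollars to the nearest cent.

Power = V²/R = 230²/230 = 230 W = 0.23 kW
Runtime = 120 min × 31 = 3720 min = 62 h
Energy = 0.23 kW × 62 h = 14.26 kWh
Cost = 14.26 kWh × $0.18/kWh = $2.57

$2.57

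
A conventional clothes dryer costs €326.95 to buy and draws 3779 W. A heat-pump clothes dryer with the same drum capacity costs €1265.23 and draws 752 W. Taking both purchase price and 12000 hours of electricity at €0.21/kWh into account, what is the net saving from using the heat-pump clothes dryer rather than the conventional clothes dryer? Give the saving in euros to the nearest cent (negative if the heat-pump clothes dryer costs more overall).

conventional clothes dryer: €326.95 + (3779/1000) kW × 12000 h × €0.21 = €326.95 + €9523.08 = €9850.03
heat-pump clothes dryer: €1265.23 + (752/1000) kW × 12000 h × €0.21 = €1265.23 + €1895.04 = €3160.27
Saving = €9850.03 − €3160.27 = €6689.76

€6689.76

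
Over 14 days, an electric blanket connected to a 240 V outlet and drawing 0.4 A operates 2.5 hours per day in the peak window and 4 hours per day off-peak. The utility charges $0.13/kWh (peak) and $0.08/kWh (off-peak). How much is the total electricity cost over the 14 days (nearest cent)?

Power = 0.4 A × 240 V = 96 W = 0.096 kW
Peak energy = 0.096 kW × 2.5 h × 14 = 3.36 kWh
Off-peak energy = 0.096 kW × 4 h × 14 = 5.376 kWh
Cost = 3.36 × $0.13 + 5.376 × $0.08 = $0.4368 + $0.43008 = $0.87

$0.87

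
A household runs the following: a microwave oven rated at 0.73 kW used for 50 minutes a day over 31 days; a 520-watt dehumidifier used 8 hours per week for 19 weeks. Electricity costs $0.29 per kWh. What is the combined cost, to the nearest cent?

$28.39

microwave oven: Runtime = 50 min × 31 = 1550 min = 25.833333… h
microwave oven: 0.73 kW × 25.833333… h = 18.858333… kWh
dehumidifier: Runtime = 8 h/week × 19 weeks = 152 h
dehumidifier: 0.52 kW × 152 h = 79.04 kWh
Total energy = 97.898333… kWh
Cost = 97.898333… × $0.29 = $28.39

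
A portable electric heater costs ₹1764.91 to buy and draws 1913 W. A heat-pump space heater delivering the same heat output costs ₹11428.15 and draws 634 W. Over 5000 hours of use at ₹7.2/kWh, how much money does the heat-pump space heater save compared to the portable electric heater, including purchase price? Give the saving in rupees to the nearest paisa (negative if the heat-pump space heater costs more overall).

portable electric heater: ₹1764.91 + (1913/1000) kW × 5000 h × ₹7.2 = ₹1764.91 + ₹68868 = ₹70632.91
heat-pump space heater: ₹11428.15 + (634/1000) kW × 5000 h × ₹7.2 = ₹11428.15 + ₹22824 = ₹34252.15
Saving = ₹70632.91 − ₹34252.15 = ₹36380.76

₹36380.76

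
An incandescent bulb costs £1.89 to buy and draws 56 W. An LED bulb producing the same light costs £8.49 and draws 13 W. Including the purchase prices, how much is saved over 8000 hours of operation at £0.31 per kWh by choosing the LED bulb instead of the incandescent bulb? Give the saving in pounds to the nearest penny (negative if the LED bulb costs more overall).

£100.04

incandescent bulb: £1.89 + (56/1000) kW × 8000 h × £0.31 = £1.89 + £138.88 = £140.77
LED bulb: £8.49 + (13/1000) kW × 8000 h × £0.31 = £8.49 + £32.24 = £40.73
Saving = £140.77 − £40.73 = £100.04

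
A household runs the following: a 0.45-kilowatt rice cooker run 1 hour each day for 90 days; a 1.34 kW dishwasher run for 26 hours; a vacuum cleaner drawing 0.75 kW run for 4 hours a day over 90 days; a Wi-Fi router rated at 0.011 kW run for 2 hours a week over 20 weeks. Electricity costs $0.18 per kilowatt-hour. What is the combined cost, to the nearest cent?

rice cooker: Runtime = 1 h/day × 90 days = 90 h
rice cooker: 0.45 kW × 90 h = 40.5 kWh
dishwasher: 1.34 kW × 26 h = 34.84 kWh
vacuum cleaner: Runtime = 4 h/day × 90 days = 360 h
vacuum cleaner: 0.75 kW × 360 h = 270 kWh
Wi-Fi router: Runtime = 2 h/week × 20 weeks = 40 h
Wi-Fi router: 0.011 kW × 40 h = 0.44 kWh
Total energy = 345.78 kWh
Cost = 345.78 × $0.18 = $62.24

$62.24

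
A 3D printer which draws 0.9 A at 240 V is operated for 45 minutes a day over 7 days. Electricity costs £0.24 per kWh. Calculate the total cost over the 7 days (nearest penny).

Power = 0.9 A × 240 V = 216 W = 0.216 kW
Runtime = 45 min × 7 = 315 min = 5.25 h
Energy = 0.216 kW × 5.25 h = 1.134 kWh
Cost = 1.134 kWh × £0.24/kWh = £0.27

£0.27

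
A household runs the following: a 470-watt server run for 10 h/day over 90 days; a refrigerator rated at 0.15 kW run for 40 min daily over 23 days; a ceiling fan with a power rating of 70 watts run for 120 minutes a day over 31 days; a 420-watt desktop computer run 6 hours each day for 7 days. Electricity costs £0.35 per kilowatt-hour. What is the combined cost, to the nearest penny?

£156.55

server: Runtime = 10 h/day × 90 days = 900 h
server: 0.47 kW × 900 h = 423 kWh
refrigerator: Runtime = 40 min × 23 = 920 min = 15.333333… h
refrigerator: 0.15 kW × 15.333333… h = 2.3 kWh
ceiling fan: Runtime = 120 min × 31 = 3720 min = 62 h
ceiling fan: 0.07 kW × 62 h = 4.34 kWh
desktop computer: Runtime = 6 h/day × 7 days = 42 h
desktop computer: 0.42 kW × 42 h = 17.64 kWh
Total energy = 447.28 kWh
Cost = 447.28 × £0.35 = £156.55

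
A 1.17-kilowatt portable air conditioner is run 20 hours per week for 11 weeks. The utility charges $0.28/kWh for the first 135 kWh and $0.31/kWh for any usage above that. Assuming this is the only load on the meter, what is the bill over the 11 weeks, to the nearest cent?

$75.74

Runtime = 20 h/week × 11 weeks = 220 h
Energy = 1.17 kW × 220 h = 257.4 kWh
Tier 1 (0–135 kWh): 135 × $0.28 = $37.8
Above 135 kWh: 122.4 × $0.31 = $37.944
Bill = $75.74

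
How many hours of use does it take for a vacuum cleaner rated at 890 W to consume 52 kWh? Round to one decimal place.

58.4 h

Hours = 52 kWh ÷ 0.89 kW = 58.4 h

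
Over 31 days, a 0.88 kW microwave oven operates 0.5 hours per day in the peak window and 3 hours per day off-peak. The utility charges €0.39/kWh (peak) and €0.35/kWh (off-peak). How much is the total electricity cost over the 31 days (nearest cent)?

Peak energy = 0.88 kW × 0.5 h × 31 = 13.64 kWh
Off-peak energy = 0.88 kW × 3 h × 31 = 81.84 kWh
Cost = 13.64 × €0.39 + 81.84 × €0.35 = €5.3196 + €28.644 = €33.96

€33.96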